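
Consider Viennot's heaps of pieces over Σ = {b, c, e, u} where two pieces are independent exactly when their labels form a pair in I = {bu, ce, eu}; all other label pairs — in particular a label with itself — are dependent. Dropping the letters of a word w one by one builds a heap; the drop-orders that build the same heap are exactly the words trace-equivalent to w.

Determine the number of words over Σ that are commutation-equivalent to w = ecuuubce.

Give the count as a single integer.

44

#0=e has no predecessor
#1=c has no predecessor
#2=u depends on [1:c]
#3=u depends on [2:u]
#4=u depends on [3:u]
#5=b depends on [0:e, 1:c]
#6=c depends on [4:u, 5:b]
#7=e depends on [5:b]
sources: [0:e, 1:c]
N(rest) = Σ N(rest − s) over sources s of rest; N(one piece) = 1:
  size 1 → [6]=1  [7]=1
  size 2 → [4,6]=1  [6,7]=2
  size 3 → [3,4,6]=1  [4,6,7]=3  [5,6,7]=2
  size 4 → [0,5,6,7]=2  [2,3,4,6]=1  [3,4,6,7]=4  [4,5,6,7]=5
  size 5 → [0,4,5,6,7]=7  [2,3,4,6,7]=5  [3,4,5,6,7]=9
  size 6 → [0,3,4,5,6,7]=16  [2,3,4,5,6,7]=14
  first=0(e) contributes 14
  first=1(c) contributes 30
|[w]| = 44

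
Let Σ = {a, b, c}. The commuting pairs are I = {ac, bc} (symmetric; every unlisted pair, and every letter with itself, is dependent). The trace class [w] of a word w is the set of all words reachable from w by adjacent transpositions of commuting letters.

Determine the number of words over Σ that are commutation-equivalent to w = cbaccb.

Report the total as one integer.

20

#0=c has no predecessor
#1=b has no predecessor
#2=a depends on [1:b]
#3=c depends on [0:c]
#4=c depends on [3:c]
#5=b depends on [2:a]
sources: [0:c, 1:b]
N(rest) = Σ N(rest − s) over sources s of rest; N(one piece) = 1:
  size 1 → [4]=1  [5]=1
  size 2 → [2,5]=1  [3,4]=1  [4,5]=2
  size 3 → [0,3,4]=1  [1,2,5]=1  [2,4,5]=3  [3,4,5]=3
  size 4 → [0,3,4,5]=4  [1,2,4,5]=4  [2,3,4,5]=6
  first=0(c) contributes 10
  first=1(b) contributes 10
|[w]| = 20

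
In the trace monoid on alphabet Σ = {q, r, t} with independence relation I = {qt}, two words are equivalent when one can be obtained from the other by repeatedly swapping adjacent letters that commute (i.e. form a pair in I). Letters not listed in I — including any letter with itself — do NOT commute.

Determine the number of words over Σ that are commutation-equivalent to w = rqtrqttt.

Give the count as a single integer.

8

piece 0:r — minimal
piece 1:q rests on {0:r}
piece 2:t rests on {0:r}
piece 3:r rests on {1:q, 2:t}
piece 4:q rests on {3:r}
piece 5:t rests on {3:r}
piece 6:t rests on {5:t}
piece 7:t rests on {6:t}
minimal pieces: {0:r}
ways to finish when only these pieces remain (= sum over removing one remaining piece with nothing left below it):
  1 left: {4}→1  {7}→1
  2 left: {4,7}→2  {6,7}→1
  3 left: {4,6,7}→3  {5,6,7}→1
  4 left: {4,5,6,7}→4
  5 left: {3,4,5,6,7}→4
  6 left: {1,3,4,5,6,7}→4  {2,3,4,5,6,7}→4
  placing 0:r first → 8 extensions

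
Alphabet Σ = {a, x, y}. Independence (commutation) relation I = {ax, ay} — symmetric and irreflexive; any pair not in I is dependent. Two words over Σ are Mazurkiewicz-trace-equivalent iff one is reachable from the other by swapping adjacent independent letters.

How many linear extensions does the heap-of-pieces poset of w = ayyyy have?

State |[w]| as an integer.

drop 0:a onto floor
drop 1:y onto floor
drop 2:y onto {1:y}
drop 3:y onto {2:y}
drop 4:y onto {3:y}
ground layer = {0:a, 1:y}
drop-orders for the pieces not yet dropped (sum over which currently-grounded one goes next):
  1 to go: {0} 1  {4} 1
  2 to go: {0,4} 2  {3,4} 1
  3 to go: {0,3,4} 3  {2,3,4} 1
  if 0:a drops first: 1 orders
  if 1:y drops first: 4 orders
heap linearizations: 5

5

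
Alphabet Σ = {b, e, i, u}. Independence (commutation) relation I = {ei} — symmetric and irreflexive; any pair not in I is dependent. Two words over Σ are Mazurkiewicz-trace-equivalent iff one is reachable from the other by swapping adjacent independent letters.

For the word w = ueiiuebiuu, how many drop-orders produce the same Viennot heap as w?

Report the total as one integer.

3

#0=u has no predecessor
#1=e depends on [0:u]
#2=i depends on [0:u]
#3=i depends on [2:i]
#4=u depends on [1:e, 3:i]
#5=e depends on [4:u]
#6=b depends on [5:e]
#7=i depends on [6:b]
#8=u depends on [7:i]
#9=u depends on [8:u]
sources: [0:u]
N(rest) = Σ N(rest − s) over sources s of rest; N(one piece) = 1:
  size 1 → [9]=1
  size 2 → [8,9]=1
  size 3 → [7,8,9]=1
  size 4 → [6,7,8,9]=1
  size 5 → [5,6,7,8,9]=1
  size 6 → [4,5,6,7,8,9]=1
  size 7 → [1,4,5,6,7,8,9]=1  [3,4,5,6,7,8,9]=1
  size 8 → [1,3,4,5,6,7,8,9]=2  [2,3,4,5,6,7,8,9]=1
  first=0(u) contributes 3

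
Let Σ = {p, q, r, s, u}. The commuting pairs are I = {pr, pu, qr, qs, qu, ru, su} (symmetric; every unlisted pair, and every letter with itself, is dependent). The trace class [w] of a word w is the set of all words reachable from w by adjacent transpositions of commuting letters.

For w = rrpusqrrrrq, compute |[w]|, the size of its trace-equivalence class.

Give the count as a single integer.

#0=r has no predecessor
#1=r depends on [0:r]
#2=p has no predecessor
#3=u has no predecessor
#4=s depends on [1:r, 2:p]
#5=q depends on [2:p]
#6=r depends on [4:s]
#7=r depends on [6:r]
#8=r depends on [7:r]
#9=r depends on [8:r]
#10=q depends on [5:q]
sources: [0:r, 2:p, 3:u]
N(rest) = Σ N(rest − s) over sources s of rest; N(one piece) = 1:
  size 1 → [3]=1  [9]=1  [10]=1
  size 2 → [3,9]=2  [3,10]=2  [5,10]=1  [8,9]=1  [9,10]=2
  size 3 → [3,5,10]=3  [3,8,9]=3  [3,9,10]=6  [5,9,10]=3  [7,8,9]=1  [8,9,10]=3
  size 4 → [3,5,9,10]=12  [3,7,8,9]=4  [3,8,9,10]=12  [5,8,9,10]=6  [6,7,8,9]=1  [7,8,9,10]=4
  size 5 → [3,5,8,9,10]=30  [3,6,7,8,9]=5  [3,7,8,9,10]=20  [4,6,7,8,9]=1  [5,7,8,9,10]=10  [6,7,8,9,10]=5
  size 6 → [1,4,6,7,8,9]=1  [3,4,6,7,8,9]=6  [3,5,7,8,9,10]=60  [3,6,7,8,9,10]=30  [4,6,7,8,9,10]=6  [5,6,7,8,9,10]=15
  size 7 → [0,1,4,6,7,8,9]=1  [1,3,4,6,7,8,9]=7  [1,4,6,7,8,9,10]=7  [3,4,6,7,8,9,10]=42  [3,5,6,7,8,9,10]=105  [4,5,6,7,8,9,10]=21
  size 8 → [0,1,3,4,6,7,8,9]=8  [0,1,4,6,7,8,9,10]=8  [1,3,4,6,7,8,9,10]=56  [1,4,5,6,7,8,9,10]=28  [2,4,5,6,7,8,9,10]=21  [3,4,5,6,7,8,9,10]=168
  size 9 → [0,1,3,4,6,7,8,9,10]=72  [0,1,4,5,6,7,8,9,10]=36  [1,2,4,5,6,7,8,9,10]=49  [1,3,4,5,6,7,8,9,10]=252  [2,3,4,5,6,7,8,9,10]=189
  first=0(r) contributes 490
  first=2(p) contributes 360
  first=3(u) contributes 85
|[w]| = 935

935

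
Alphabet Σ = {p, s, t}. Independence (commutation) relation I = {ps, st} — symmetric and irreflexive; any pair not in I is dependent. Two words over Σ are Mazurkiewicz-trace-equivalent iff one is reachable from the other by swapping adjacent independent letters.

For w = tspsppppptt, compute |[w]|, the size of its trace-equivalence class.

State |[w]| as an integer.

0(t) covers ∅
1(s) covers ∅
2(p) covers 0:t
3(s) covers 1:s
4(p) covers 2:p
5(p) covers 4:p
6(p) covers 5:p
7(p) covers 6:p
8(p) covers 7:p
9(t) covers 8:p
10(t) covers 9:t
floor of heap: 0:t, 1:s
completions by unplaced set U, small U first (add the entries for U minus each lowest piece of U):
  |U|=1: {3}:1  {10}:1
  |U|=2: {1,3}:1  {3,10}:2  {9,10}:1
  |U|=3: {1,3,10}:3  {3,9,10}:3  {8,9,10}:1
  |U|=4: {1,3,9,10}:6  {3,8,9,10}:4  {7,8,9,10}:1
  |U|=5: {1,3,8,9,10}:10  {3,7,8,9,10}:5  {6,7,8,9,10}:1
  |U|=6: {1,3,7,8,9,10}:15  {3,6,7,8,9,10}:6  {5,6,7,8,9,10}:1
  |U|=7: {1,3,6,7,8,9,10}:21  {3,5,6,7,8,9,10}:7  {4,5,6,7,8,9,10}:1
  |U|=8: {1,3,5,6,7,8,9,10}:28  {2,4,5,6,7,8,9,10}:1  {3,4,5,6,7,8,9,10}:8
  |U|=9: {0,2,4,5,6,7,8,9,10}:1  {1,3,4,5,6,7,8,9,10}:36  {2,3,4,5,6,7,8,9,10}:9
  start at 0(t): 45
  start at 1(s): 10
sum over floor = 55

55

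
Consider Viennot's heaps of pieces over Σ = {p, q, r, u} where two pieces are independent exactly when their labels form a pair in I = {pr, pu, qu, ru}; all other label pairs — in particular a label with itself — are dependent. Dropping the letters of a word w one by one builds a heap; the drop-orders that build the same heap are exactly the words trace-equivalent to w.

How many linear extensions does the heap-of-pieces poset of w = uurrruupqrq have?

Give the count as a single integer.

1320

piece 0:u — minimal
piece 1:u rests on {0:u}
piece 2:r — minimal
piece 3:r rests on {2:r}
piece 4:r rests on {3:r}
piece 5:u rests on {1:u}
piece 6:u rests on {5:u}
piece 7:p — minimal
piece 8:q rests on {4:r, 7:p}
piece 9:r rests on {8:q}
piece 10:q rests on {9:r}
minimal pieces: {0:u, 2:r, 7:p}
ways to finish when only these pieces remain (= sum over removing one remaining piece with nothing left below it):
  1 left: {6}→1  {10}→1
  2 left: {5,6}→1  {6,10}→2  {9,10}→1
  3 left: {1,5,6}→1  {5,6,10}→3  {6,9,10}→3  {8,9,10}→1
  4 left: {0,1,5,6}→1  {1,5,6,10}→4  {4,8,9,10}→1  {5,6,9,10}→6  {6,8,9,10}→4  {7,8,9,10}→1
  5 left: {0,1,5,6,10}→5  {1,5,6,9,10}→10  {3,4,8,9,10}→1  {4,6,8,9,10}→5  {4,7,8,9,10}→2  {5,6,8,9,10}→10  {6,7,8,9,10}→5
  6 left: {0,1,5,6,9,10}→15  {1,5,6,8,9,10}→20  {2,3,4,8,9,10}→1  {3,4,6,8,9,10}→6  {3,4,7,8,9,10}→3  {4,5,6,8,9,10}→15  {4,6,7,8,9,10}→12  {5,6,7,8,9,10}→15
  7 left: {0,1,5,6,8,9,10}→35  {1,4,5,6,8,9,10}→35  {1,5,6,7,8,9,10}→35  {2,3,4,6,8,9,10}→7  {2,3,4,7,8,9,10}→4  {3,4,5,6,8,9,10}→21  {3,4,6,7,8,9,10}→21  {4,5,6,7,8,9,10}→42
  8 left: {0,1,4,5,6,8,9,10}→70  {0,1,5,6,7,8,9,10}→70  {1,3,4,5,6,8,9,10}→56  {1,4,5,6,7,8,9,10}→112  {2,3,4,5,6,8,9,10}→28  {2,3,4,6,7,8,9,10}→32  {3,4,5,6,7,8,9,10}→84
  9 left: {0,1,3,4,5,6,8,9,10}→126  {0,1,4,5,6,7,8,9,10}→252  {1,2,3,4,5,6,8,9,10}→84  {1,3,4,5,6,7,8,9,10}→252  {2,3,4,5,6,7,8,9,10}→144
  placing 0:u first → 480 extensions
  placing 2:r first → 630 extensions
  placing 7:p first → 210 extensions
total linear extensions = 1320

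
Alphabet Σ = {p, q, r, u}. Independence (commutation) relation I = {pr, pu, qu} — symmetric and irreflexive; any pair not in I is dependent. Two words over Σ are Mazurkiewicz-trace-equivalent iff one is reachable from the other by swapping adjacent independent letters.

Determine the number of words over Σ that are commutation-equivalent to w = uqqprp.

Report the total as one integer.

#0=u has no predecessor
#1=q has no predecessor
#2=q depends on [1:q]
#3=p depends on [2:q]
#4=r depends on [0:u, 2:q]
#5=p depends on [3:p]
sources: [0:u, 1:q]
N(rest) = Σ N(rest − s) over sources s of rest; N(one piece) = 1:
  size 1 → [4]=1  [5]=1
  size 2 → [0,4]=1  [3,5]=1  [4,5]=2
  size 3 → [0,4,5]=3  [3,4,5]=3
  size 4 → [0,3,4,5]=6  [2,3,4,5]=3
  first=0(u) contributes 3
  first=1(q) contributes 9
|[w]| = 12

12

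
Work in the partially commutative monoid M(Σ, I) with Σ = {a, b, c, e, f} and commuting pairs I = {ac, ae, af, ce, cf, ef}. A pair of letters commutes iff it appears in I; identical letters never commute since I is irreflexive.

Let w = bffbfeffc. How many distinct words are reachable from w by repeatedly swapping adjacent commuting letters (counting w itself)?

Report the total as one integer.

20

piece 0:b — minimal
piece 1:f rests on {0:b}
piece 2:f rests on {1:f}
piece 3:b rests on {2:f}
piece 4:f rests on {3:b}
piece 5:e rests on {3:b}
piece 6:f rests on {4:f}
piece 7:f rests on {6:f}
piece 8:c rests on {3:b}
minimal pieces: {0:b}
ways to finish when only these pieces remain (= sum over removing one remaining piece with nothing left below it):
  1 left: {5}→1  {7}→1  {8}→1
  2 left: {5,7}→2  {5,8}→2  {6,7}→1  {7,8}→2
  3 left: {4,6,7}→1  {5,6,7}→3  {5,7,8}→6  {6,7,8}→3
  4 left: {4,5,6,7}→4  {4,6,7,8}→4  {5,6,7,8}→12
  5 left: {4,5,6,7,8}→20
  6 left: {3,4,5,6,7,8}→20
  7 left: {2,3,4,5,6,7,8}→20
  placing 0:b first → 20 extensions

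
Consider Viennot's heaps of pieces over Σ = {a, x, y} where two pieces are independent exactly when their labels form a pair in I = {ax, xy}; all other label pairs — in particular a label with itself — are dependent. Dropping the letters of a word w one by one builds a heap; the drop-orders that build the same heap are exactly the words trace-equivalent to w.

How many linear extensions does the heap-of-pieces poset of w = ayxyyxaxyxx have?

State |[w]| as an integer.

462

drop 0:a onto floor
drop 1:y onto {0:a}
drop 2:x onto floor
drop 3:y onto {1:y}
drop 4:y onto {3:y}
drop 5:x onto {2:x}
drop 6:a onto {4:y}
drop 7:x onto {5:x}
drop 8:y onto {6:a}
drop 9:x onto {7:x}
drop 10:x onto {9:x}
ground layer = {0:a, 2:x}
drop-orders for the pieces not yet dropped (sum over which currently-grounded one goes next):
  1 to go: {8} 1  {10} 1
  2 to go: {6,8} 1  {8,10} 2  {9,10} 1
  3 to go: {4,6,8} 1  {6,8,10} 3  {7,9,10} 1  {8,9,10} 3
  4 to go: {3,4,6,8} 1  {4,6,8,10} 4  {5,7,9,10} 1  {6,8,9,10} 6  {7,8,9,10} 4
  5 to go: {1,3,4,6,8} 1  {2,5,7,9,10} 1  {3,4,6,8,10} 5  {4,6,8,9,10} 10  {5,7,8,9,10} 5  {6,7,8,9,10} 10
  6 to go: {0,1,3,4,6,8} 1  {1,3,4,6,8,10} 6  {2,5,7,8,9,10} 6  {3,4,6,8,9,10} 15  {4,6,7,8,9,10} 20  {5,6,7,8,9,10} 15
  7 to go: {0,1,3,4,6,8,10} 7  {1,3,4,6,8,9,10} 21  {2,5,6,7,8,9,10} 21  {3,4,6,7,8,9,10} 35  {4,5,6,7,8,9,10} 35
  8 to go: {0,1,3,4,6,8,9,10} 28  {1,3,4,6,7,8,9,10} 56  {2,4,5,6,7,8,9,10} 56  {3,4,5,6,7,8,9,10} 70
  9 to go: {0,1,3,4,6,7,8,9,10} 84  {1,3,4,5,6,7,8,9,10} 126  {2,3,4,5,6,7,8,9,10} 126
  if 0:a drops first: 252 orders
  if 2:x drops first: 210 orders
heap linearizations: 462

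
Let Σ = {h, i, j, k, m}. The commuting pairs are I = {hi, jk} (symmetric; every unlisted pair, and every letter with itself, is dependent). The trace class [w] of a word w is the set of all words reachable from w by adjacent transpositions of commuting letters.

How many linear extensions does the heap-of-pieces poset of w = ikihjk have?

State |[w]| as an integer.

#0=i has no predecessor
#1=k depends on [0:i]
#2=i depends on [1:k]
#3=h depends on [1:k]
#4=j depends on [2:i, 3:h]
#5=k depends on [2:i, 3:h]
sources: [0:i]
N(rest) = Σ N(rest − s) over sources s of rest; N(one piece) = 1:
  size 1 → [4]=1  [5]=1
  size 2 → [4,5]=2
  size 3 → [2,4,5]=2  [3,4,5]=2
  size 4 → [2,3,4,5]=4
  first=0(i) contributes 4

4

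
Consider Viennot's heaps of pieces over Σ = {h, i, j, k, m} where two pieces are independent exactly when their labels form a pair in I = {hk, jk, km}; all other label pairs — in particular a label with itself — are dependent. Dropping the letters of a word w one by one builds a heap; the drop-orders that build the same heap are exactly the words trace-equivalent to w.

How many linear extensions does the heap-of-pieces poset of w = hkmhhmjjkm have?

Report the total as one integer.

drop 0:h onto floor
drop 1:k onto floor
drop 2:m onto {0:h}
drop 3:h onto {2:m}
drop 4:h onto {3:h}
drop 5:m onto {4:h}
drop 6:j onto {5:m}
drop 7:j onto {6:j}
drop 8:k onto {1:k}
drop 9:m onto {7:j}
ground layer = {0:h, 1:k}
drop-orders for the pieces not yet dropped (sum over which currently-grounded one goes next):
  1 to go: {8} 1  {9} 1
  2 to go: {1,8} 1  {7,9} 1  {8,9} 2
  3 to go: {1,8,9} 3  {6,7,9} 1  {7,8,9} 3
  4 to go: {1,7,8,9} 6  {5,6,7,9} 1  {6,7,8,9} 4
  5 to go: {1,6,7,8,9} 10  {4,5,6,7,9} 1  {5,6,7,8,9} 5
  6 to go: {1,5,6,7,8,9} 15  {3,4,5,6,7,9} 1  {4,5,6,7,8,9} 6
  7 to go: {1,4,5,6,7,8,9} 21  {2,3,4,5,6,7,9} 1  {3,4,5,6,7,8,9} 7
  8 to go: {0,2,3,4,5,6,7,9} 1  {1,3,4,5,6,7,8,9} 28  {2,3,4,5,6,7,8,9} 8
  if 0:h drops first: 36 orders
  if 1:k drops first: 9 orders
heap linearizations: 45

45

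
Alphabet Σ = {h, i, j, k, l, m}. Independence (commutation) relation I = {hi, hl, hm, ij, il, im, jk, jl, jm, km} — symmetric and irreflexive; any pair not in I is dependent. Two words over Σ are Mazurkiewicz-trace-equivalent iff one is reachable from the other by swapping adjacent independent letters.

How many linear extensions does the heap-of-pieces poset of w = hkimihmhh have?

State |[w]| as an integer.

piece 0:h — minimal
piece 1:k rests on {0:h}
piece 2:i rests on {1:k}
piece 3:m — minimal
piece 4:i rests on {2:i}
piece 5:h rests on {1:k}
piece 6:m rests on {3:m}
piece 7:h rests on {5:h}
piece 8:h rests on {7:h}
minimal pieces: {0:h, 3:m}
ways to finish when only these pieces remain (= sum over removing one remaining piece with nothing left below it):
  1 left: {4}→1  {6}→1  {8}→1
  2 left: {2,4}→1  {3,6}→1  {4,6}→2  {4,8}→2  {6,8}→2  {7,8}→1
  3 left: {2,4,6}→3  {2,4,8}→3  {3,4,6}→3  {3,6,8}→3  {4,6,8}→6  {4,7,8}→3  {5,7,8}→1  {6,7,8}→3
  4 left: {2,3,4,6}→6  {2,4,6,8}→12  {2,4,7,8}→6  {3,4,6,8}→12  {3,6,7,8}→6  {4,5,7,8}→4  {4,6,7,8}→12  {5,6,7,8}→4
  5 left: {2,3,4,6,8}→30  {2,4,5,7,8}→10  {2,4,6,7,8}→30  {3,4,6,7,8}→30  {3,5,6,7,8}→10  {4,5,6,7,8}→20
  6 left: {1,2,4,5,7,8}→10  {2,3,4,6,7,8}→90  {2,4,5,6,7,8}→60  {3,4,5,6,7,8}→60
  7 left: {0,1,2,4,5,7,8}→10  {1,2,4,5,6,7,8}→70  {2,3,4,5,6,7,8}→210
  placing 0:h first → 280 extensions
  placing 3:m first → 80 extensions
total linear extensions = 360

360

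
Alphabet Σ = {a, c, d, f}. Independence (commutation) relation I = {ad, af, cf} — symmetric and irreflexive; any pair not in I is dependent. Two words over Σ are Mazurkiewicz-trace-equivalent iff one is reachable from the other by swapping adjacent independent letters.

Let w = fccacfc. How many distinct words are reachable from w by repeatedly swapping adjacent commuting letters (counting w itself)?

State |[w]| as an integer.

piece 0:f — minimal
piece 1:c — minimal
piece 2:c rests on {1:c}
piece 3:a rests on {2:c}
piece 4:c rests on {3:a}
piece 5:f rests on {0:f}
piece 6:c rests on {4:c}
minimal pieces: {0:f, 1:c}
ways to finish when only these pieces remain (= sum over removing one remaining piece with nothing left below it):
  1 left: {5}→1  {6}→1
  2 left: {0,5}→1  {4,6}→1  {5,6}→2
  3 left: {0,5,6}→3  {3,4,6}→1  {4,5,6}→3
  4 left: {0,4,5,6}→6  {2,3,4,6}→1  {3,4,5,6}→4
  5 left: {0,3,4,5,6}→10  {1,2,3,4,6}→1  {2,3,4,5,6}→5
  placing 0:f first → 6 extensions
  placing 1:c first → 15 extensions
total linear extensions = 21

21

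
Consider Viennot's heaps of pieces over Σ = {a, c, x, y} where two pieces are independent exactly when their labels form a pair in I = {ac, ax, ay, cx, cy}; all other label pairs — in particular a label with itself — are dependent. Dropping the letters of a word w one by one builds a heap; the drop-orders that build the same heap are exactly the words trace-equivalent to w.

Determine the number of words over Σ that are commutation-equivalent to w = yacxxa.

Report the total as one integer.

60

piece 0:y — minimal
piece 1:a — minimal
piece 2:c — minimal
piece 3:x rests on {0:y}
piece 4:x rests on {3:x}
piece 5:a rests on {1:a}
minimal pieces: {0:y, 1:a, 2:c}
ways to finish when only these pieces remain (= sum over removing one remaining piece with nothing left below it):
  1 left: {2}→1  {4}→1  {5}→1
  2 left: {1,5}→1  {2,4}→2  {2,5}→2  {3,4}→1  {4,5}→2
  3 left: {0,3,4}→1  {1,2,5}→3  {1,4,5}→3  {2,3,4}→3  {2,4,5}→6  {3,4,5}→3
  4 left: {0,2,3,4}→4  {0,3,4,5}→4  {1,2,4,5}→12  {1,3,4,5}→6  {2,3,4,5}→12
  placing 0:y first → 30 extensions
  placing 1:a first → 20 extensions
  placing 2:c first → 10 extensions
total linear extensions = 60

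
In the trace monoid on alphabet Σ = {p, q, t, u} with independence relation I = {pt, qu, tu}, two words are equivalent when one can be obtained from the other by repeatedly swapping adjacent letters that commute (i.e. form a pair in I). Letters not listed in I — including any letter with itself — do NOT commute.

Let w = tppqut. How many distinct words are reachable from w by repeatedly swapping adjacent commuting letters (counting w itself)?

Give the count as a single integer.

10

drop 0:t onto floor
drop 1:p onto floor
drop 2:p onto {1:p}
drop 3:q onto {0:t, 2:p}
drop 4:u onto {2:p}
drop 5:t onto {3:q}
ground layer = {0:t, 1:p}
drop-orders for the pieces not yet dropped (sum over which currently-grounded one goes next):
  1 to go: {4} 1  {5} 1
  2 to go: {3,5} 1  {4,5} 2
  3 to go: {0,3,5} 1  {3,4,5} 3
  4 to go: {0,3,4,5} 4  {2,3,4,5} 3
  if 0:t drops first: 3 orders
  if 1:p drops first: 7 orders
heap linearizations: 10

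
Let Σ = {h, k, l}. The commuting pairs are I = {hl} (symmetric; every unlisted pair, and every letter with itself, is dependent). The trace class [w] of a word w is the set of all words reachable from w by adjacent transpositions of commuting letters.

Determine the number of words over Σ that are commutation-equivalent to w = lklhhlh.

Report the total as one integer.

10

0(l) covers ∅
1(k) covers 0:l
2(l) covers 1:k
3(h) covers 1:k
4(h) covers 3:h
5(l) covers 2:l
6(h) covers 4:h
floor of heap: 0:l
completions by unplaced set U, small U first (add the entries for U minus each lowest piece of U):
  |U|=1: {5}:1  {6}:1
  |U|=2: {2,5}:1  {4,6}:1  {5,6}:2
  |U|=3: {2,5,6}:3  {3,4,6}:1  {4,5,6}:3
  |U|=4: {2,4,5,6}:6  {3,4,5,6}:4
  |U|=5: {2,3,4,5,6}:10
  start at 0(l): 10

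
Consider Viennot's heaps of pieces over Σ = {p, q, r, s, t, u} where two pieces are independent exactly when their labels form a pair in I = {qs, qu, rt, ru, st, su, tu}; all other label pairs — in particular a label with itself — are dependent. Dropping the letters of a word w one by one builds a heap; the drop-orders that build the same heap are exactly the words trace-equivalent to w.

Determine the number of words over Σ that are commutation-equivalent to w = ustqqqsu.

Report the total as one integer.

piece 0:u — minimal
piece 1:s — minimal
piece 2:t — minimal
piece 3:q rests on {2:t}
piece 4:q rests on {3:q}
piece 5:q rests on {4:q}
piece 6:s rests on {1:s}
piece 7:u rests on {0:u}
minimal pieces: {0:u, 1:s, 2:t}
ways to finish when only these pieces remain (= sum over removing one remaining piece with nothing left below it):
  1 left: {5}→1  {6}→1  {7}→1
  2 left: {0,7}→1  {1,6}→1  {4,5}→1  {5,6}→2  {5,7}→2  {6,7}→2
  3 left: {0,5,7}→3  {0,6,7}→3  {1,5,6}→3  {1,6,7}→3  {3,4,5}→1  {4,5,6}→3  {4,5,7}→3  {5,6,7}→6
  4 left: {0,1,6,7}→6  {0,4,5,7}→6  {0,5,6,7}→12  {1,4,5,6}→6  {1,5,6,7}→12  {2,3,4,5}→1  {3,4,5,6}→4  {3,4,5,7}→4  {4,5,6,7}→12
  5 left: {0,1,5,6,7}→30  {0,3,4,5,7}→10  {0,4,5,6,7}→30  {1,3,4,5,6}→10  {1,4,5,6,7}→30  {2,3,4,5,6}→5  {2,3,4,5,7}→5  {3,4,5,6,7}→20
  6 left: {0,1,4,5,6,7}→90  {0,2,3,4,5,7}→15  {0,3,4,5,6,7}→60  {1,2,3,4,5,6}→15  {1,3,4,5,6,7}→60  {2,3,4,5,6,7}→30
  placing 0:u first → 105 extensions
  placing 1:s first → 105 extensions
  placing 2:t first → 210 extensions
total linear extensions = 420

420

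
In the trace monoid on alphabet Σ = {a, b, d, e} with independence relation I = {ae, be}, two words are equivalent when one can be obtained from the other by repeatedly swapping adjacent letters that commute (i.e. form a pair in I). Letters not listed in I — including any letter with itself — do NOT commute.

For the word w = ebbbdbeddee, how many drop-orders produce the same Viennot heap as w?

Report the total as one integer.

#0=e has no predecessor
#1=b has no predecessor
#2=b depends on [1:b]
#3=b depends on [2:b]
#4=d depends on [0:e, 3:b]
#5=b depends on [4:d]
#6=e depends on [4:d]
#7=d depends on [5:b, 6:e]
#8=d depends on [7:d]
#9=e depends on [8:d]
#10=e depends on [9:e]
sources: [0:e, 1:b]
N(rest) = Σ N(rest − s) over sources s of rest; N(one piece) = 1:
  size 1 → [10]=1
  size 2 → [9,10]=1
  size 3 → [8,9,10]=1
  size 4 → [7,8,9,10]=1
  size 5 → [5,7,8,9,10]=1  [6,7,8,9,10]=1
  size 6 → [5,6,7,8,9,10]=2
  size 7 → [4,5,6,7,8,9,10]=2
  size 8 → [0,4,5,6,7,8,9,10]=2  [3,4,5,6,7,8,9,10]=2
  size 9 → [0,3,4,5,6,7,8,9,10]=4  [2,3,4,5,6,7,8,9,10]=2
  first=0(e) contributes 2
  first=1(b) contributes 6
|[w]| = 8

8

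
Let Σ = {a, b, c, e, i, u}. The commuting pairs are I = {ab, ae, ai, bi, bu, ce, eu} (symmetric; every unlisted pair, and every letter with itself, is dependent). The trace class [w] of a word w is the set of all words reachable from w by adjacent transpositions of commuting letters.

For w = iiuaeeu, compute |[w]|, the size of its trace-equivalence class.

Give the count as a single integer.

10

#0=i has no predecessor
#1=i depends on [0:i]
#2=u depends on [1:i]
#3=a depends on [2:u]
#4=e depends on [1:i]
#5=e depends on [4:e]
#6=u depends on [3:a]
sources: [0:i]
N(rest) = Σ N(rest − s) over sources s of rest; N(one piece) = 1:
  size 1 → [5]=1  [6]=1
  size 2 → [3,6]=1  [4,5]=1  [5,6]=2
  size 3 → [2,3,6]=1  [3,5,6]=3  [4,5,6]=3
  size 4 → [2,3,5,6]=4  [3,4,5,6]=6
  size 5 → [2,3,4,5,6]=10
  first=0(i) contributes 10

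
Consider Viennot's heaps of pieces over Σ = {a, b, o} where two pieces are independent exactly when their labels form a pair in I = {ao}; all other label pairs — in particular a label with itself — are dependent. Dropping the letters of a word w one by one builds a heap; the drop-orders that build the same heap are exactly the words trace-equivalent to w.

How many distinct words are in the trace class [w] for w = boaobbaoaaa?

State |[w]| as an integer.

15

0(b) covers ∅
1(o) covers 0:b
2(a) covers 0:b
3(o) covers 1:o
4(b) covers 2:a, 3:o
5(b) covers 4:b
6(a) covers 5:b
7(o) covers 5:b
8(a) covers 6:a
9(a) covers 8:a
10(a) covers 9:a
floor of heap: 0:b
completions by unplaced set U, small U first (add the entries for U minus each lowest piece of U):
  |U|=1: {7}:1  {10}:1
  |U|=2: {7,10}:2  {9,10}:1
  |U|=3: {7,9,10}:3  {8,9,10}:1
  |U|=4: {6,8,9,10}:1  {7,8,9,10}:4
  |U|=5: {6,7,8,9,10}:5
  |U|=6: {5,6,7,8,9,10}:5
  |U|=7: {4,5,6,7,8,9,10}:5
  |U|=8: {2,4,5,6,7,8,9,10}:5  {3,4,5,6,7,8,9,10}:5
  |U|=9: {1,3,4,5,6,7,8,9,10}:5  {2,3,4,5,6,7,8,9,10}:10
  start at 0(b): 15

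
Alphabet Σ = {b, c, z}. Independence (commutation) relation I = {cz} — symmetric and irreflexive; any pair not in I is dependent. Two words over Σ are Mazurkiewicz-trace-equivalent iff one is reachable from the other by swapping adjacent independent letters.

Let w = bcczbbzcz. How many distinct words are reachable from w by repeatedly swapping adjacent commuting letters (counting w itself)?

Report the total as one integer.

piece 0:b — minimal
piece 1:c rests on {0:b}
piece 2:c rests on {1:c}
piece 3:z rests on {0:b}
piece 4:b rests on {2:c, 3:z}
piece 5:b rests on {4:b}
piece 6:z rests on {5:b}
piece 7:c rests on {5:b}
piece 8:z rests on {6:z}
minimal pieces: {0:b}
ways to finish when only these pieces remain (= sum over removing one remaining piece with nothing left below it):
  1 left: {7}→1  {8}→1
  2 left: {6,8}→1  {7,8}→2
  3 left: {6,7,8}→3
  4 left: {5,6,7,8}→3
  5 left: {4,5,6,7,8}→3
  6 left: {2,4,5,6,7,8}→3  {3,4,5,6,7,8}→3
  7 left: {1,2,4,5,6,7,8}→3  {2,3,4,5,6,7,8}→6
  placing 0:b first → 9 extensions

9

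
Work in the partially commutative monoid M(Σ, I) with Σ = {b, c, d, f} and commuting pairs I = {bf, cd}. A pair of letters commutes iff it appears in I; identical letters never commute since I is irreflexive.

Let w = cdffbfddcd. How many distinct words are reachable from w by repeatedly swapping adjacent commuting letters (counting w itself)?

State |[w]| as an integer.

0(c) covers ∅
1(d) covers ∅
2(f) covers 0:c, 1:d
3(f) covers 2:f
4(b) covers 0:c, 1:d
5(f) covers 3:f
6(d) covers 4:b, 5:f
7(d) covers 6:d
8(c) covers 4:b, 5:f
9(d) covers 7:d
floor of heap: 0:c, 1:d
completions by unplaced set U, small U first (add the entries for U minus each lowest piece of U):
  |U|=1: {8}:1  {9}:1
  |U|=2: {7,9}:1  {8,9}:2
  |U|=3: {6,7,9}:1  {7,8,9}:3
  |U|=4: {6,7,8,9}:4
  |U|=5: {4,6,7,8,9}:4  {5,6,7,8,9}:4
  |U|=6: {3,5,6,7,8,9}:4  {4,5,6,7,8,9}:8
  |U|=7: {2,3,5,6,7,8,9}:4  {3,4,5,6,7,8,9}:12
  |U|=8: {2,3,4,5,6,7,8,9}:16
  start at 0(c): 16
  start at 1(d): 16
sum over floor = 32

32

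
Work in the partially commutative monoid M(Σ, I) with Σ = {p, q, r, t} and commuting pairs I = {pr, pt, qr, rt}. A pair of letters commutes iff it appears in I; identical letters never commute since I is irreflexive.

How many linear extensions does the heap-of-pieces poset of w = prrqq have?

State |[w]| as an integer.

10

0(p) covers ∅
1(r) covers ∅
2(r) covers 1:r
3(q) covers 0:p
4(q) covers 3:q
floor of heap: 0:p, 1:r
completions by unplaced set U, small U first (add the entries for U minus each lowest piece of U):
  |U|=1: {2}:1  {4}:1
  |U|=2: {1,2}:1  {2,4}:2  {3,4}:1
  |U|=3: {0,3,4}:1  {1,2,4}:3  {2,3,4}:3
  start at 0(p): 6
  start at 1(r): 4
sum over floor = 10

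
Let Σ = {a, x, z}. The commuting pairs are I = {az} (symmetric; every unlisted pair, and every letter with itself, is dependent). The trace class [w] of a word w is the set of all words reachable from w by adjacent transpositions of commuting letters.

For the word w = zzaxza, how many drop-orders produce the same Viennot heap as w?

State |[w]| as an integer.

#0=z has no predecessor
#1=z depends on [0:z]
#2=a has no predecessor
#3=x depends on [1:z, 2:a]
#4=z depends on [3:x]
#5=a depends on [3:x]
sources: [0:z, 2:a]
N(rest) = Σ N(rest − s) over sources s of rest; N(one piece) = 1:
  size 1 → [4]=1  [5]=1
  size 2 → [4,5]=2
  size 3 → [3,4,5]=2
  size 4 → [1,3,4,5]=2  [2,3,4,5]=2
  first=0(z) contributes 4
  first=2(a) contributes 2
|[w]| = 6

6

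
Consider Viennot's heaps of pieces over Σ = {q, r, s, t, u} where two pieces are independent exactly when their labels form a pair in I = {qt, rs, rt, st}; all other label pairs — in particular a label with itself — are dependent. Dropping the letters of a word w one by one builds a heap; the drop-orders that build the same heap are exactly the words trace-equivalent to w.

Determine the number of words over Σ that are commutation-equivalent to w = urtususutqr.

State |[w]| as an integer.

#0=u has no predecessor
#1=r depends on [0:u]
#2=t depends on [0:u]
#3=u depends on [1:r, 2:t]
#4=s depends on [3:u]
#5=u depends on [4:s]
#6=s depends on [5:u]
#7=u depends on [6:s]
#8=t depends on [7:u]
#9=q depends on [7:u]
#10=r depends on [9:q]
sources: [0:u]
N(rest) = Σ N(rest − s) over sources s of rest; N(one piece) = 1:
  size 1 → [8]=1  [10]=1
  size 2 → [8,10]=2  [9,10]=1
  size 3 → [8,9,10]=3
  size 4 → [7,8,9,10]=3
  size 5 → [6,7,8,9,10]=3
  size 6 → [5,6,7,8,9,10]=3
  size 7 → [4,5,6,7,8,9,10]=3
  size 8 → [3,4,5,6,7,8,9,10]=3
  size 9 → [1,3,4,5,6,7,8,9,10]=3  [2,3,4,5,6,7,8,9,10]=3
  first=0(u) contributes 6

6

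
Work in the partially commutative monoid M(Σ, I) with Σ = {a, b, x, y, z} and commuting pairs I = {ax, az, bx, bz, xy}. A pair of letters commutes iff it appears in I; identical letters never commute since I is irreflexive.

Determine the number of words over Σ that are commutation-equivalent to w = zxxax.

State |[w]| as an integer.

0(z) covers ∅
1(x) covers 0:z
2(x) covers 1:x
3(a) covers ∅
4(x) covers 2:x
floor of heap: 0:z, 3:a
completions by unplaced set U, small U first (add the entries for U minus each lowest piece of U):
  |U|=1: {3}:1  {4}:1
  |U|=2: {2,4}:1  {3,4}:2
  |U|=3: {1,2,4}:1  {2,3,4}:3
  start at 0(z): 4
  start at 3(a): 1
sum over floor = 5

5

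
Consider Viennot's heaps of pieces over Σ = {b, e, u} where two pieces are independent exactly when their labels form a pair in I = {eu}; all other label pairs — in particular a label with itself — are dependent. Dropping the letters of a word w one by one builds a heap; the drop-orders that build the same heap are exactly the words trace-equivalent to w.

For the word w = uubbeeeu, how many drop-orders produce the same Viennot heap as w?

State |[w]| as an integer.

4

0(u) covers ∅
1(u) covers 0:u
2(b) covers 1:u
3(b) covers 2:b
4(e) covers 3:b
5(e) covers 4:e
6(e) covers 5:e
7(u) covers 3:b
floor of heap: 0:u
completions by unplaced set U, small U first (add the entries for U minus each lowest piece of U):
  |U|=1: {6}:1  {7}:1
  |U|=2: {5,6}:1  {6,7}:2
  |U|=3: {4,5,6}:1  {5,6,7}:3
  |U|=4: {4,5,6,7}:4
  |U|=5: {3,4,5,6,7}:4
  |U|=6: {2,3,4,5,6,7}:4
  start at 0(u): 4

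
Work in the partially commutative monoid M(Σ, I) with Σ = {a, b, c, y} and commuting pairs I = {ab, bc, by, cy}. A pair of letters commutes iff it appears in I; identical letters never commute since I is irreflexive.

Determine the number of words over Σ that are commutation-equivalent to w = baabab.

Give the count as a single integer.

20

#0=b has no predecessor
#1=a has no predecessor
#2=a depends on [1:a]
#3=b depends on [0:b]
#4=a depends on [2:a]
#5=b depends on [3:b]
sources: [0:b, 1:a]
N(rest) = Σ N(rest − s) over sources s of rest; N(one piece) = 1:
  size 1 → [4]=1  [5]=1
  size 2 → [2,4]=1  [3,5]=1  [4,5]=2
  size 3 → [0,3,5]=1  [1,2,4]=1  [2,4,5]=3  [3,4,5]=3
  size 4 → [0,3,4,5]=4  [1,2,4,5]=4  [2,3,4,5]=6
  first=0(b) contributes 10
  first=1(a) contributes 10
|[w]| = 20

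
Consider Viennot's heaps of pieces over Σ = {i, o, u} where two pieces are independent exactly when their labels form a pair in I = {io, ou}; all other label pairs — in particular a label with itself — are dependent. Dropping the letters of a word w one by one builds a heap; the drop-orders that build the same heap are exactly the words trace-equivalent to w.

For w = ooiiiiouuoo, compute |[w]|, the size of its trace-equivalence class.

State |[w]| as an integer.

drop 0:o onto floor
drop 1:o onto {0:o}
drop 2:i onto floor
drop 3:i onto {2:i}
drop 4:i onto {3:i}
drop 5:i onto {4:i}
drop 6:o onto {1:o}
drop 7:u onto {5:i}
drop 8:u onto {7:u}
drop 9:o onto {6:o}
drop 10:o onto {9:o}
ground layer = {0:o, 2:i}
drop-orders for the pieces not yet dropped (sum over which currently-grounded one goes next):
  1 to go: {8} 1  {10} 1
  2 to go: {7,8} 1  {8,10} 2  {9,10} 1
  3 to go: {5,7,8} 1  {6,9,10} 1  {7,8,10} 3  {8,9,10} 3
  4 to go: {1,6,9,10} 1  {4,5,7,8} 1  {5,7,8,10} 4  {6,8,9,10} 4  {7,8,9,10} 6
  5 to go: {0,1,6,9,10} 1  {1,6,8,9,10} 5  {3,4,5,7,8} 1  {4,5,7,8,10} 5  {5,7,8,9,10} 10  {6,7,8,9,10} 10
  6 to go: {0,1,6,8,9,10} 6  {1,6,7,8,9,10} 15  {2,3,4,5,7,8} 1  {3,4,5,7,8,10} 6  {4,5,7,8,9,10} 15  {5,6,7,8,9,10} 20
  7 to go: {0,1,6,7,8,9,10} 21  {1,5,6,7,8,9,10} 35  {2,3,4,5,7,8,10} 7  {3,4,5,7,8,9,10} 21  {4,5,6,7,8,9,10} 35
  8 to go: {0,1,5,6,7,8,9,10} 56  {1,4,5,6,7,8,9,10} 70  {2,3,4,5,7,8,9,10} 28  {3,4,5,6,7,8,9,10} 56
  9 to go: {0,1,4,5,6,7,8,9,10} 126  {1,3,4,5,6,7,8,9,10} 126  {2,3,4,5,6,7,8,9,10} 84
  if 0:o drops first: 210 orders
  if 2:i drops first: 252 orders
heap linearizations: 462

462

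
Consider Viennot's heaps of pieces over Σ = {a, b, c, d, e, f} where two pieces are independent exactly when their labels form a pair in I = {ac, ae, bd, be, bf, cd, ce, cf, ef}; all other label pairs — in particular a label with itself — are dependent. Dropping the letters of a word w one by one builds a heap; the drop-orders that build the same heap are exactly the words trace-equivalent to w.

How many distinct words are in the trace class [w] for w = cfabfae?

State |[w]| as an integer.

49

drop 0:c onto floor
drop 1:f onto floor
drop 2:a onto {1:f}
drop 3:b onto {0:c, 2:a}
drop 4:f onto {2:a}
drop 5:a onto {3:b, 4:f}
drop 6:e onto floor
ground layer = {0:c, 1:f, 6:e}
drop-orders for the pieces not yet dropped (sum over which currently-grounded one goes next):
  1 to go: {5} 1  {6} 1
  2 to go: {3,5} 1  {4,5} 1  {5,6} 2
  3 to go: {0,3,5} 1  {3,4,5} 2  {3,5,6} 3  {4,5,6} 3
  4 to go: {0,3,4,5} 3  {0,3,5,6} 4  {2,3,4,5} 2  {3,4,5,6} 8
  5 to go: {0,2,3,4,5} 5  {0,3,4,5,6} 15  {1,2,3,4,5} 2  {2,3,4,5,6} 10
  if 0:c drops first: 12 orders
  if 1:f drops first: 30 orders
  if 6:e drops first: 7 orders
heap linearizations: 49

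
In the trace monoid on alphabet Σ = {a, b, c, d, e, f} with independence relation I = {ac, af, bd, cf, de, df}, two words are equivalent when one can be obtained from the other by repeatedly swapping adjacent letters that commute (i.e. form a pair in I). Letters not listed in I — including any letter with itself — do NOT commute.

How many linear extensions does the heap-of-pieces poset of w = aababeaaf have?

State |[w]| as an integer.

3

drop 0:a onto floor
drop 1:a onto {0:a}
drop 2:b onto {1:a}
drop 3:a onto {2:b}
drop 4:b onto {3:a}
drop 5:e onto {4:b}
drop 6:a onto {5:e}
drop 7:a onto {6:a}
drop 8:f onto {5:e}
ground layer = {0:a}
drop-orders for the pieces not yet dropped (sum over which currently-grounded one goes next):
  1 to go: {7} 1  {8} 1
  2 to go: {6,7} 1  {7,8} 2
  3 to go: {6,7,8} 3
  4 to go: {5,6,7,8} 3
  5 to go: {4,5,6,7,8} 3
  6 to go: {3,4,5,6,7,8} 3
  7 to go: {2,3,4,5,6,7,8} 3
  if 0:a drops first: 3 orders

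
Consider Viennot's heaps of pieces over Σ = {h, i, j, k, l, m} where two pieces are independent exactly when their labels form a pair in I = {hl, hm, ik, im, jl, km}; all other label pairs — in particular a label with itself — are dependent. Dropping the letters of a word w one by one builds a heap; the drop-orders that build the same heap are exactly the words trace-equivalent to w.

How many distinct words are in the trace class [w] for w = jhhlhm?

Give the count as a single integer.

drop 0:j onto floor
drop 1:h onto {0:j}
drop 2:h onto {1:h}
drop 3:l onto floor
drop 4:h onto {2:h}
drop 5:m onto {0:j, 3:l}
ground layer = {0:j, 3:l}
drop-orders for the pieces not yet dropped (sum over which currently-grounded one goes next):
  1 to go: {4} 1  {5} 1
  2 to go: {2,4} 1  {3,5} 1  {4,5} 2
  3 to go: {1,2,4} 1  {2,4,5} 3  {3,4,5} 3
  4 to go: {1,2,4,5} 4  {2,3,4,5} 6
  if 0:j drops first: 10 orders
  if 3:l drops first: 4 orders
heap linearizations: 14

14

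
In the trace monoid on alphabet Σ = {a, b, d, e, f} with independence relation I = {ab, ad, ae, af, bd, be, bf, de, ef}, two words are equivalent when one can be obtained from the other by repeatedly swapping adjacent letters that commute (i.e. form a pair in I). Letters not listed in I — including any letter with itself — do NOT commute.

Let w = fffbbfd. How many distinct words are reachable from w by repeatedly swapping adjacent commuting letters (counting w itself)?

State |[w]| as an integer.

0(f) covers ∅
1(f) covers 0:f
2(f) covers 1:f
3(b) covers ∅
4(b) covers 3:b
5(f) covers 2:f
6(d) covers 5:f
floor of heap: 0:f, 3:b
completions by unplaced set U, small U first (add the entries for U minus each lowest piece of U):
  |U|=1: {4}:1  {6}:1
  |U|=2: {3,4}:1  {4,6}:2  {5,6}:1
  |U|=3: {2,5,6}:1  {3,4,6}:3  {4,5,6}:3
  |U|=4: {1,2,5,6}:1  {2,4,5,6}:4  {3,4,5,6}:6
  |U|=5: {0,1,2,5,6}:1  {1,2,4,5,6}:5  {2,3,4,5,6}:10
  start at 0(f): 15
  start at 3(b): 6
sum over floor = 21

21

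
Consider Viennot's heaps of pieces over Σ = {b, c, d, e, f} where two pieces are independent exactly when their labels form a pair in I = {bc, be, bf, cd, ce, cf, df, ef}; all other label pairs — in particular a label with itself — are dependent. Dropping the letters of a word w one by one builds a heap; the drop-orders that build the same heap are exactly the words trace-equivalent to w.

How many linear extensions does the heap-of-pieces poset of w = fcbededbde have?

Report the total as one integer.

180

#0=f has no predecessor
#1=c has no predecessor
#2=b has no predecessor
#3=e has no predecessor
#4=d depends on [2:b, 3:e]
#5=e depends on [4:d]
#6=d depends on [5:e]
#7=b depends on [6:d]
#8=d depends on [7:b]
#9=e depends on [8:d]
sources: [0:f, 1:c, 2:b, 3:e]
N(rest) = Σ N(rest − s) over sources s of rest; N(one piece) = 1:
  size 1 → [0]=1  [1]=1  [9]=1
  size 2 → [0,1]=2  [0,9]=2  [1,9]=2  [8,9]=1
  size 3 → [0,1,9]=6  [0,8,9]=3  [1,8,9]=3  [7,8,9]=1
  size 4 → [0,1,8,9]=12  [0,7,8,9]=4  [1,7,8,9]=4  [6,7,8,9]=1
  size 5 → [0,1,7,8,9]=20  [0,6,7,8,9]=5  [1,6,7,8,9]=5  [5,6,7,8,9]=1
  size 6 → [0,1,6,7,8,9]=30  [0,5,6,7,8,9]=6  [1,5,6,7,8,9]=6  [4,5,6,7,8,9]=1
  size 7 → [0,1,5,6,7,8,9]=42  [0,4,5,6,7,8,9]=7  [1,4,5,6,7,8,9]=7  [2,4,5,6,7,8,9]=1  [3,4,5,6,7,8,9]=1
  size 8 → [0,1,4,5,6,7,8,9]=56  [0,2,4,5,6,7,8,9]=8  [0,3,4,5,6,7,8,9]=8  [1,2,4,5,6,7,8,9]=8  [1,3,4,5,6,7,8,9]=8  [2,3,4,5,6,7,8,9]=2
  first=0(f) contributes 18
  first=1(c) contributes 18
  first=2(b) contributes 72
  first=3(e) contributes 72
|[w]| = 180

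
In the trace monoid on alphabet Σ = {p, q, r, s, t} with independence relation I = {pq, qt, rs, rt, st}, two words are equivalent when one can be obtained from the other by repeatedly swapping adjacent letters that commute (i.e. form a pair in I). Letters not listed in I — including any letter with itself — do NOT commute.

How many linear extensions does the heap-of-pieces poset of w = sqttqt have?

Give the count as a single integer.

0(s) covers ∅
1(q) covers 0:s
2(t) covers ∅
3(t) covers 2:t
4(q) covers 1:q
5(t) covers 3:t
floor of heap: 0:s, 2:t
completions by unplaced set U, small U first (add the entries for U minus each lowest piece of U):
  |U|=1: {4}:1  {5}:1
  |U|=2: {1,4}:1  {3,5}:1  {4,5}:2
  |U|=3: {0,1,4}:1  {1,4,5}:3  {2,3,5}:1  {3,4,5}:3
  |U|=4: {0,1,4,5}:4  {1,3,4,5}:6  {2,3,4,5}:4
  start at 0(s): 10
  start at 2(t): 10
sum over floor = 20

20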